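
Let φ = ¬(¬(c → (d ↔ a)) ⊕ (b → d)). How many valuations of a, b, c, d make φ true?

  a   |   b   |   c   |   d   | (d ↔ a) | (c → (d ↔ a)) | ¬(c → (d ↔ a)) | (b → d) | (¬(c → (d ↔ a)) ⊕ (b → d)) | ¬(¬(c → (d ↔ a)) ⊕ (b → d))
----- | ----- | ----- | ----- | ------- | ------------- | -------------- | ------- | -------------------------- | ---------------------------
 True |  True |  True |  True |   True  |      True     |     False      |   True  |            True            |            False           
 True |  True |  True | False |  False  |     False     |      True      |  False  |            True            |            False           
 True |  True | False |  True |   True  |      True     |     False      |   True  |            True            |            False           
 True |  True | False | False |  False  |      True     |     False      |  False  |           False            |             True           
 True | False |  True |  True |   True  |      True     |     False      |   True  |            True            |            False           
 True | False |  True | False |  False  |     False     |      True      |   True  |           False            |             True           
 True | False | False |  True |   True  |      True     |     False      |   True  |            True            |            False           
 True | False | False | False |  False  |      True     |     False      |   True  |            True            |            False           
False |  True |  True |  True |  False  |     False     |      True      |   True  |           False            |             True           
False |  True |  True | False |   True  |      True     |     False      |  False  |           False            |             True           
False |  True | False |  True |  False  |      True     |     False      |   True  |            True            |            False           
False |  True | False | False |   True  |      True     |     False      |  False  |           False            |             True           
False | False |  True |  True |  False  |     False     |      True      |   True  |           False            |             True           
False | False |  True | False |   True  |      True     |     False      |   True  |            True            |            False           
False | False | False |  True |  False  |      True     |     False      |   True  |            True            |            False           
False | False | False | False |   True  |      True     |     False      |   True  |            True            |            False           
The formula is true on 6 of the 16 rows.

6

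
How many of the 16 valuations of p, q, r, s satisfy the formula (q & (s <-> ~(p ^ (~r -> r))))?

4

p | q | r | s || ~r | (~r -> r) | (p ^ (~r -> r)) | ~(p ^ (~r -> r)) | (s <-> ~(p ^ (~r -> r))) | (q & (s <-> ~(p ^ (~r -> r))))
1 | 1 | 1 | 1 || 0  |     1     |        0        |        1         |            1             |               1               
1 | 1 | 1 | 0 || 0  |     1     |        0        |        1         |            0             |               0               
1 | 1 | 0 | 1 || 1  |     0     |        1        |        0         |            0             |               0               
1 | 1 | 0 | 0 || 1  |     0     |        1        |        0         |            1             |               1               
1 | 0 | 1 | 1 || 0  |     1     |        0        |        1         |            1             |               0               
1 | 0 | 1 | 0 || 0  |     1     |        0        |        1         |            0             |               0               
1 | 0 | 0 | 1 || 1  |     0     |        1        |        0         |            0             |               0               
1 | 0 | 0 | 0 || 1  |     0     |        1        |        0         |            1             |               0               
0 | 1 | 1 | 1 || 0  |     1     |        1        |        0         |            0             |               0               
0 | 1 | 1 | 0 || 0  |     1     |        1        |        0         |            1             |               1               
0 | 1 | 0 | 1 || 1  |     0     |        0        |        1         |            1             |               1               
0 | 1 | 0 | 0 || 1  |     0     |        0        |        1         |            0             |               0               
0 | 0 | 1 | 1 || 0  |     1     |        1        |        0         |            0             |               0               
0 | 0 | 1 | 0 || 0  |     1     |        1        |        0         |            1             |               0               
0 | 0 | 0 | 1 || 1  |     0     |        0        |        1         |            1             |               0               
0 | 0 | 0 | 0 || 1  |     0     |        0        |        1         |            0             |               0               
The formula is true on 4 of the 16 rows.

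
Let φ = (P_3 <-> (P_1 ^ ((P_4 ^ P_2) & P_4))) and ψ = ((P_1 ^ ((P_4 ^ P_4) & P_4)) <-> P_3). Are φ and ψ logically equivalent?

not equivalent

 P_1  |  P_2  |  P_3  |  P_4  ||   φ   |   ψ  
 True |  True |  True |  True ||  True |  True
 True |  True |  True | False ||  True |  True
 True |  True | False |  True || False | False
 True |  True | False | False || False | False
 True | False |  True |  True || False |  True
 True | False |  True | False ||  True |  True
 True | False | False |  True ||  True | False
 True | False | False | False || False | False
False |  True |  True |  True || False | False
False |  True |  True | False || False | False
False |  True | False |  True ||  True |  True
False |  True | False | False ||  True |  True
False | False |  True |  True ||  True | False
False | False |  True | False || False | False
False | False | False |  True || False |  True
False | False | False | False ||  True |  True
The columns differ at P_1=True, P_2=False, P_3=True, P_4=True (φ=False, ψ=True), so they are not equivalent.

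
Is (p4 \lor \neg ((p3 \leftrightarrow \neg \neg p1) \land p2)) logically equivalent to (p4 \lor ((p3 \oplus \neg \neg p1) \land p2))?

not equivalent

p1 | p2 | p3 | p4 | φ | ψ
-- | -- | -- | -- | - | -
T  | T  | T  | T  | T | T
T  | T  | T  | F  | F | F
T  | T  | F  | T  | T | T
T  | T  | F  | F  | T | T
T  | F  | T  | T  | T | T
T  | F  | T  | F  | T | F
T  | F  | F  | T  | T | T
T  | F  | F  | F  | T | F
F  | T  | T  | T  | T | T
F  | T  | T  | F  | T | T
F  | T  | F  | T  | T | T
F  | T  | F  | F  | F | F
F  | F  | T  | T  | T | T
F  | F  | T  | F  | T | F
F  | F  | F  | T  | T | T
F  | F  | F  | F  | T | F
The columns differ at p1=T, p2=F, p3=T, p4=F (φ=T, ψ=F), so they are not equivalent.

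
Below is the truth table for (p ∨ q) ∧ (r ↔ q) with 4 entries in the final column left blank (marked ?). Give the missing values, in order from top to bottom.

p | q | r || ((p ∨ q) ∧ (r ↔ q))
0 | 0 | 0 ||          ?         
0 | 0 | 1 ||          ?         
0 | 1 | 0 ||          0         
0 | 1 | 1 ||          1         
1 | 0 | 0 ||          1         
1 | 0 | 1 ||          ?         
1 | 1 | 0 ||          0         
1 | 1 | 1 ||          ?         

Row p=0, q=0, r=0: (p ∨ q) = 0, (r ↔ q) = 1, so ((p ∨ q) ∧ (r ↔ q)) = 0.
Row p=0, q=0, r=1: (p ∨ q) = 0, (r ↔ q) = 0, so ((p ∨ q) ∧ (r ↔ q)) = 0.
Row p=1, q=0, r=1: (p ∨ q) = 1, (r ↔ q) = 0, so ((p ∨ q) ∧ (r ↔ q)) = 0.
Row p=1, q=1, r=1: (p ∨ q) = 1, (r ↔ q) = 1, so ((p ∨ q) ∧ (r ↔ q)) = 1.

0, 0, 0, 1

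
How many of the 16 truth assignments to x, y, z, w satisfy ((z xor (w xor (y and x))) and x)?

4

x | y | z | w | (y and x) | (w xor (y and x)) | (z xor (w xor (y and x))) | φ
- | - | - | - | --------- | ----------------- | ------------------------- | -
T | T | T | T |     T     |         F         |             T             | T
T | T | T | F |     T     |         T         |             F             | F
T | T | F | T |     T     |         F         |             F             | F
T | T | F | F |     T     |         T         |             T             | T
T | F | T | T |     F     |         T         |             F             | F
T | F | T | F |     F     |         F         |             T             | T
T | F | F | T |     F     |         T         |             T             | T
T | F | F | F |     F     |         F         |             F             | F
F | T | T | T |     F     |         T         |             F             | F
F | T | T | F |     F     |         F         |             T             | F
F | T | F | T |     F     |         T         |             T             | F
F | T | F | F |     F     |         F         |             F             | F
F | F | T | T |     F     |         T         |             F             | F
F | F | T | F |     F     |         F         |             T             | F
F | F | F | T |     F     |         T         |             T             | F
F | F | F | F |     F     |         F         |             F             | F
The formula is true on 4 of the 16 rows.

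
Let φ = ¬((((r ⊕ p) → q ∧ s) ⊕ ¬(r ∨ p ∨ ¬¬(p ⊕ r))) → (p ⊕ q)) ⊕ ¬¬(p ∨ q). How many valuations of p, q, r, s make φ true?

9

  p   |   q   |   r   |   s   || (r ⊕ p) | (q ∧ s) | ((r ⊕ p) → (q ∧ s)) | (p ⊕ r) | ¬(p ⊕ r) | ¬¬(p ⊕ r) | (p ∨ ¬¬(p ⊕ r)) | (r ∨ (p ∨ ¬¬(p ⊕ r))) | ¬(r ∨ (p ∨ ¬¬(p ⊕ r))) | (p ⊕ q) | (p ∨ q) | ¬(p ∨ q) | ¬¬(p ∨ q) |   φ  
False | False | False | False ||  False  |  False  |         True        |  False  |   True   |   False   |      False      |         False         |          True          |  False  |  False  |   True   |   False   | False
False | False | False |  True ||  False  |  False  |         True        |  False  |   True   |   False   |      False      |         False         |          True          |  False  |  False  |   True   |   False   | False
False | False |  True | False ||   True  |  False  |        False        |   True  |  False   |    True   |       True      |          True         |         False          |  False  |  False  |   True   |   False   | False
False | False |  True |  True ||   True  |  False  |        False        |   True  |  False   |    True   |       True      |          True         |         False          |  False  |  False  |   True   |   False   | False
False |  True | False | False ||  False  |  False  |         True        |  False  |   True   |   False   |      False      |         False         |          True          |   True  |   True  |  False   |    True   |  True
False |  True | False |  True ||  False  |   True  |         True        |  False  |   True   |   False   |      False      |         False         |          True          |   True  |   True  |  False   |    True   |  True
False |  True |  True | False ||   True  |  False  |        False        |   True  |  False   |    True   |       True      |          True         |         False          |   True  |   True  |  False   |    True   |  True
False |  True |  True |  True ||   True  |   True  |         True        |   True  |  False   |    True   |       True      |          True         |         False          |   True  |   True  |  False   |    True   |  True
 True | False | False | False ||   True  |  False  |        False        |   True  |  False   |    True   |       True      |          True         |         False          |   True  |   True  |  False   |    True   |  True
 True | False | False |  True ||   True  |  False  |        False        |   True  |  False   |    True   |       True      |          True         |         False          |   True  |   True  |  False   |    True   |  True
 True | False |  True | False ||  False  |  False  |         True        |  False  |   True   |   False   |       True      |          True         |         False          |   True  |   True  |  False   |    True   |  True
 True | False |  True |  True ||  False  |  False  |         True        |  False  |   True   |   False   |       True      |          True         |         False          |   True  |   True  |  False   |    True   |  True
 True |  True | False | False ||   True  |  False  |        False        |   True  |  False   |    True   |       True      |          True         |         False          |  False  |   True  |  False   |    True   |  True
 True |  True | False |  True ||   True  |   True  |         True        |   True  |  False   |    True   |       True      |          True         |         False          |  False  |   True  |  False   |    True   | False
 True |  True |  True | False ||  False  |  False  |         True        |  False  |   True   |   False   |       True      |          True         |         False          |  False  |   True  |  False   |    True   | False
 True |  True |  True |  True ||  False  |   True  |         True        |  False  |   True   |   False   |       True      |          True         |         False          |  False  |   True  |  False   |    True   | False
The formula is true on 9 of the 16 rows.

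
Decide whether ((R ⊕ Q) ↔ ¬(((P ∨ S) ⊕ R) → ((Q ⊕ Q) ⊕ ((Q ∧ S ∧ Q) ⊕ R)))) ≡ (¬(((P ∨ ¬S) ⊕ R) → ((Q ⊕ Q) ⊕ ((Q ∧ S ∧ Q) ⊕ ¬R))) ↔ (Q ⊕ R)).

not equivalent

P | Q | R | S | φ | ψ
- | - | - | - | - | -
F | F | F | F | T | T
F | F | F | T | F | T
F | F | T | F | F | F
F | F | T | T | F | T
F | T | F | F | F | F
F | T | F | T | F | F
F | T | T | F | T | T
F | T | T | T | T | T
T | F | F | F | F | T
T | F | F | T | F | T
T | F | T | F | F | F
T | F | T | T | F | F
T | T | F | F | T | F
T | T | F | T | F | T
T | T | T | F | T | T
T | T | T | T | T | T
The columns differ at P=F, Q=F, R=F, S=T (φ=F, ψ=T), so they are not equivalent.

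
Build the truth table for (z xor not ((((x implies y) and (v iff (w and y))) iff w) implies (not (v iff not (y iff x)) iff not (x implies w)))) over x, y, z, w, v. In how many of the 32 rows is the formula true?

x  y  z  w  v  |  φ
T  T  T  T  T  |  F
T  T  T  T  F  |  T
T  T  T  F  T  |  T
T  T  T  F  F  |  T
T  T  F  T  T  |  T
T  T  F  T  F  |  F
T  T  F  F  T  |  F
T  T  F  F  F  |  F
T  F  T  T  T  |  T
T  F  T  T  F  |  T
T  F  T  F  T  |  F
T  F  T  F  F  |  T
T  F  F  T  T  |  F
T  F  F  T  F  |  F
T  F  F  F  T  |  T
T  F  F  F  F  |  F
F  T  T  T  T  |  T
F  T  T  T  F  |  T
F  T  T  F  T  |  T
F  T  T  F  F  |  T
F  T  F  T  T  |  F
F  T  F  T  F  |  F
F  T  F  F  T  |  F
F  T  F  F  F  |  F
F  F  T  T  T  |  T
F  F  T  T  F  |  T
F  F  T  F  T  |  F
F  F  T  F  F  |  T
F  F  F  T  T  |  F
F  F  F  T  F  |  F
F  F  F  F  T  |  T
F  F  F  F  F  |  F
The formula is true on 16 of the 32 rows.

16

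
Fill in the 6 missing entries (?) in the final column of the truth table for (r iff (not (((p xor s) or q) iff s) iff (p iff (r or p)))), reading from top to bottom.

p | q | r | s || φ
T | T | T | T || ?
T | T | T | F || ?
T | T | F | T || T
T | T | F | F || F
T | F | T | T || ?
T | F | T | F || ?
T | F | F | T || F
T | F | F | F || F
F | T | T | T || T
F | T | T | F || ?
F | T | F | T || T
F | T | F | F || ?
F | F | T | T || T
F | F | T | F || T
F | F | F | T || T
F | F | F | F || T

F, T, T, T, F, F

Row p=T, q=T, r=T, s=T: (not (((p xor s) or q) iff s) iff (p iff (r or p))) = F, so the formula = F.
Row p=T, q=T, r=T, s=F: (not (((p xor s) or q) iff s) iff (p iff (r or p))) = T, so the formula = T.
Row p=T, q=F, r=T, s=T: (not (((p xor s) or q) iff s) iff (p iff (r or p))) = T, so the formula = T.
Row p=T, q=F, r=T, s=F: (not (((p xor s) or q) iff s) iff (p iff (r or p))) = T, so the formula = T.
Row p=F, q=T, r=T, s=F: (not (((p xor s) or q) iff s) iff (p iff (r or p))) = F, so the formula = F.
Row p=F, q=T, r=F, s=F: (not (((p xor s) or q) iff s) iff (p iff (r or p))) = T, so the formula = F.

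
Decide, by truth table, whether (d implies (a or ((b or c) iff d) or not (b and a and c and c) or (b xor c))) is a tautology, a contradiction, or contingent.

tautology

a | b | c | d || φ
1 | 1 | 1 | 1 || 1
1 | 1 | 1 | 0 || 1
1 | 1 | 0 | 1 || 1
1 | 1 | 0 | 0 || 1
1 | 0 | 1 | 1 || 1
1 | 0 | 1 | 0 || 1
1 | 0 | 0 | 1 || 1
1 | 0 | 0 | 0 || 1
0 | 1 | 1 | 1 || 1
0 | 1 | 1 | 0 || 1
0 | 1 | 0 | 1 || 1
0 | 1 | 0 | 0 || 1
0 | 0 | 1 | 1 || 1
0 | 0 | 1 | 0 || 1
0 | 0 | 0 | 1 || 1
0 | 0 | 0 | 0 || 1
Every row is 1, so the formula is a tautology.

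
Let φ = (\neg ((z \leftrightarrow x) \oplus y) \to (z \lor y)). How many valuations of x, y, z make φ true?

x  y  z  |  φ
1  1  1  |  1
1  1  0  |  1
1  0  1  |  1
1  0  0  |  0
0  1  1  |  1
0  1  0  |  1
0  0  1  |  1
0  0  0  |  1
The formula is true on 7 of the 8 rows.

7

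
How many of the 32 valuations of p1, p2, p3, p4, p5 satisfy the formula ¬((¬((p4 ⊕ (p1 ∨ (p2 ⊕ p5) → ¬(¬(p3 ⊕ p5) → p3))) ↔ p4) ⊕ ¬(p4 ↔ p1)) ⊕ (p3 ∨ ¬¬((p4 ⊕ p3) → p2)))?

  p1     p2     p3     p4     p5   |    φ  
 True   True   True   True   True  |  False
 True   True   True   True  False  |  False
 True   True   True  False   True  |   True
 True   True   True  False  False  |   True
 True   True  False   True   True  |  False
 True   True  False   True  False  |   True
 True   True  False  False   True  |   True
 True   True  False  False  False  |  False
 True  False   True   True   True  |  False
 True  False   True   True  False  |  False
 True  False   True  False   True  |   True
 True  False   True  False  False  |   True
 True  False  False   True   True  |   True
 True  False  False   True  False  |  False
 True  False  False  False   True  |   True
 True  False  False  False  False  |  False
False   True   True   True   True  |  False
False   True   True   True  False  |   True
False   True   True  False   True  |   True
False   True   True  False  False  |  False
False   True  False   True   True  |  False
False   True  False   True  False  |  False
False   True  False  False   True  |   True
False   True  False  False  False  |   True
False  False   True   True   True  |   True
False  False   True   True  False  |  False
False  False   True  False   True  |  False
False  False   True  False  False  |   True
False  False  False   True   True  |  False
False  False  False   True  False  |   True
False  False  False  False   True  |  False
False  False  False  False  False  |   True
The formula is true on 16 of the 32 rows.

16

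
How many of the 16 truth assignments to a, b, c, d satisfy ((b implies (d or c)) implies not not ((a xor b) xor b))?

a  b  c  d  |  (d or c)  (b implies (d or c))  (a xor b)  ((a xor b) xor b)  not ((a xor b) xor b)  not not ((a xor b) xor b)  φ
0  0  0  0  |     0               1                0              0                    1                        0              0
0  0  0  1  |     1               1                0              0                    1                        0              0
0  0  1  0  |     1               1                0              0                    1                        0              0
0  0  1  1  |     1               1                0              0                    1                        0              0
0  1  0  0  |     0               0                1              0                    1                        0              1
0  1  0  1  |     1               1                1              0                    1                        0              0
0  1  1  0  |     1               1                1              0                    1                        0              0
0  1  1  1  |     1               1                1              0                    1                        0              0
1  0  0  0  |     0               1                1              1                    0                        1              1
1  0  0  1  |     1               1                1              1                    0                        1              1
1  0  1  0  |     1               1                1              1                    0                        1              1
1  0  1  1  |     1               1                1              1                    0                        1              1
1  1  0  0  |     0               0                0              1                    0                        1              1
1  1  0  1  |     1               1                0              1                    0                        1              1
1  1  1  0  |     1               1                0              1                    0                        1              1
1  1  1  1  |     1               1                0              1                    0                        1              1
The formula is true on 9 of the 16 rows.

9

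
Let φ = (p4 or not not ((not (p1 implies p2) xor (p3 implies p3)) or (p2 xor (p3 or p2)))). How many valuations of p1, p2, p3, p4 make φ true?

p1 | p2 | p3 | p4 || (p1 implies p2) | not (p1 implies p2) | (p3 implies p3) | (p3 or p2) | (p2 xor (p3 or p2)) | φ
F  | F  | F  | F  ||        T        |          F          |        T        |     F      |          F          | T
F  | F  | F  | T  ||        T        |          F          |        T        |     F      |          F          | T
F  | F  | T  | F  ||        T        |          F          |        T        |     T      |          T          | T
F  | F  | T  | T  ||        T        |          F          |        T        |     T      |          T          | T
F  | T  | F  | F  ||        T        |          F          |        T        |     T      |          F          | T
F  | T  | F  | T  ||        T        |          F          |        T        |     T      |          F          | T
F  | T  | T  | F  ||        T        |          F          |        T        |     T      |          F          | T
F  | T  | T  | T  ||        T        |          F          |        T        |     T      |          F          | T
T  | F  | F  | F  ||        F        |          T          |        T        |     F      |          F          | F
T  | F  | F  | T  ||        F        |          T          |        T        |     F      |          F          | T
T  | F  | T  | F  ||        F        |          T          |        T        |     T      |          T          | T
T  | F  | T  | T  ||        F        |          T          |        T        |     T      |          T          | T
T  | T  | F  | F  ||        T        |          F          |        T        |     T      |          F          | T
T  | T  | F  | T  ||        T        |          F          |        T        |     T      |          F          | T
T  | T  | T  | F  ||        T        |          F          |        T        |     T      |          F          | T
T  | T  | T  | T  ||        T        |          F          |        T        |     T      |          F          | T
The formula is true on 15 of the 16 rows.

15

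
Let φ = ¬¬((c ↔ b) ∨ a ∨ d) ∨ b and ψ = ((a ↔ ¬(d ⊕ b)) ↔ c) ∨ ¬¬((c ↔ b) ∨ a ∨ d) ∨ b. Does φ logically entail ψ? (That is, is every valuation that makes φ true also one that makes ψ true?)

a  b  c  d  |  φ  ψ
T  T  T  T  |  T  T
T  T  T  F  |  T  T
T  T  F  T  |  T  T
T  T  F  F  |  T  T
T  F  T  T  |  T  T
T  F  T  F  |  T  T
T  F  F  T  |  T  T
T  F  F  F  |  T  T
F  T  T  T  |  T  T
F  T  T  F  |  T  T
F  T  F  T  |  T  T
F  T  F  F  |  T  T
F  F  T  T  |  T  T
F  F  T  F  |  F  F
F  F  F  T  |  T  T
F  F  F  F  |  T  T
In every row where φ is true, ψ is also true, so φ ⊨ ψ.

yes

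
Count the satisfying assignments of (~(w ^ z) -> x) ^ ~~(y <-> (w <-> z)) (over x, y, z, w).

x  y  z  w  |  (w ^ z)  ~(w ^ z)  (~(w ^ z) -> x)  (w <-> z)  (y <-> (w <-> z))  ~(y <-> (w <-> z))  ~~(y <-> (w <-> z))  φ
T  T  T  T  |     F        T             T             T              T                  F                    T           F
T  T  T  F  |     T        F             T             F              F                  T                    F           T
T  T  F  T  |     T        F             T             F              F                  T                    F           T
T  T  F  F  |     F        T             T             T              T                  F                    T           F
T  F  T  T  |     F        T             T             T              F                  T                    F           T
T  F  T  F  |     T        F             T             F              T                  F                    T           F
T  F  F  T  |     T        F             T             F              T                  F                    T           F
T  F  F  F  |     F        T             T             T              F                  T                    F           T
F  T  T  T  |     F        T             F             T              T                  F                    T           T
F  T  T  F  |     T        F             T             F              F                  T                    F           T
F  T  F  T  |     T        F             T             F              F                  T                    F           T
F  T  F  F  |     F        T             F             T              T                  F                    T           T
F  F  T  T  |     F        T             F             T              F                  T                    F           F
F  F  T  F  |     T        F             T             F              T                  F                    T           F
F  F  F  T  |     T        F             T             F              T                  F                    T           F
F  F  F  F  |     F        T             F             T              F                  T                    F           F
The formula is true on 8 of the 16 rows.

8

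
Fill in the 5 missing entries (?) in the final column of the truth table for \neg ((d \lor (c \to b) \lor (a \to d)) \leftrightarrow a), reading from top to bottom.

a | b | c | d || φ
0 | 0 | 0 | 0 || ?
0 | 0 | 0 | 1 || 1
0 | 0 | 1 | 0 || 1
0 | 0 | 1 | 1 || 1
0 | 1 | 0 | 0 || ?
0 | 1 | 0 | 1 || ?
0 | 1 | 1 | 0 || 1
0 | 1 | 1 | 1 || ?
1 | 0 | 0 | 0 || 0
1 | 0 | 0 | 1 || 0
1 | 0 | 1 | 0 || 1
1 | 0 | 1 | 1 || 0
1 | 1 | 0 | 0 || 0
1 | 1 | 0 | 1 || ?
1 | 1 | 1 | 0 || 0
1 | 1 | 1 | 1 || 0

1, 1, 1, 1, 0

Row a=0, b=0, c=0, d=0: (d \lor (c \to b) \lor (a \to d)) = 1, ((d \lor (c \to b) \lor (a \to d)) \leftrightarrow a) = 0, so the formula = 1.
Row a=0, b=1, c=0, d=0: (d \lor (c \to b) \lor (a \to d)) = 1, ((d \lor (c \to b) \lor (a \to d)) \leftrightarrow a) = 0, so the formula = 1.
Row a=0, b=1, c=0, d=1: (d \lor (c \to b) \lor (a \to d)) = 1, ((d \lor (c \to b) \lor (a \to d)) \leftrightarrow a) = 0, so the formula = 1.
Row a=0, b=1, c=1, d=1: (d \lor (c \to b) \lor (a \to d)) = 1, ((d \lor (c \to b) \lor (a \to d)) \leftrightarrow a) = 0, so the formula = 1.
Row a=1, b=1, c=0, d=1: (d \lor (c \to b) \lor (a \to d)) = 1, ((d \lor (c \to b) \lor (a \to d)) \leftrightarrow a) = 1, so the formula = 0.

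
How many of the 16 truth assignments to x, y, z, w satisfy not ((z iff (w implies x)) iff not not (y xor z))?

x  y  z  w  |  (w implies x)  (z iff (w implies x))  (y xor z)  not (y xor z)  not not (y xor z)  φ
T  T  T  T  |        T                  T                F            T                F          T
T  T  T  F  |        T                  T                F            T                F          T
T  T  F  T  |        T                  F                T            F                T          T
T  T  F  F  |        T                  F                T            F                T          T
T  F  T  T  |        T                  T                T            F                T          F
T  F  T  F  |        T                  T                T            F                T          F
T  F  F  T  |        T                  F                F            T                F          F
T  F  F  F  |        T                  F                F            T                F          F
F  T  T  T  |        F                  F                F            T                F          F
F  T  T  F  |        T                  T                F            T                F          T
F  T  F  T  |        F                  T                T            F                T          F
F  T  F  F  |        T                  F                T            F                T          T
F  F  T  T  |        F                  F                T            F                T          T
F  F  T  F  |        T                  T                T            F                T          F
F  F  F  T  |        F                  T                F            T                F          T
F  F  F  F  |        T                  F                F            T                F          F
The formula is true on 8 of the 16 rows.

8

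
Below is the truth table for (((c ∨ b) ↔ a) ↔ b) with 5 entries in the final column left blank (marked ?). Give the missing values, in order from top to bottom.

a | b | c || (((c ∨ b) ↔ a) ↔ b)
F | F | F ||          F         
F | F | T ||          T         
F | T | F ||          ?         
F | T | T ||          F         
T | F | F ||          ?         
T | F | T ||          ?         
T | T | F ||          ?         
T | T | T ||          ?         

F, T, F, T, T

Row a=F, b=T, c=F: ((c ∨ b) ↔ a) = F, so (((c ∨ b) ↔ a) ↔ b) = F.
Row a=T, b=F, c=F: ((c ∨ b) ↔ a) = F, so (((c ∨ b) ↔ a) ↔ b) = T.
Row a=T, b=F, c=T: ((c ∨ b) ↔ a) = T, so (((c ∨ b) ↔ a) ↔ b) = F.
Row a=T, b=T, c=F: ((c ∨ b) ↔ a) = T, so (((c ∨ b) ↔ a) ↔ b) = T.
Row a=T, b=T, c=T: ((c ∨ b) ↔ a) = T, so (((c ∨ b) ↔ a) ↔ b) = T.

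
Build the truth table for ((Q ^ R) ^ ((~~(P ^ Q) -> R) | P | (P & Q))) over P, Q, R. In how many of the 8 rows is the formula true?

5

P  Q  R  |  (Q ^ R)  (P ^ Q)  ~(P ^ Q)  ~~(P ^ Q)  (~~(P ^ Q) -> R)  (P & Q)  φ
T  T  T  |     F        F        T          F             T             T     T
T  T  F  |     T        F        T          F             T             T     F
T  F  T  |     T        T        F          T             T             F     F
T  F  F  |     F        T        F          T             F             F     T
F  T  T  |     F        T        F          T             T             F     T
F  T  F  |     T        T        F          T             F             F     T
F  F  T  |     T        F        T          F             T             F     F
F  F  F  |     F        F        T          F             T             F     T
The formula is true on 5 of the 8 rows.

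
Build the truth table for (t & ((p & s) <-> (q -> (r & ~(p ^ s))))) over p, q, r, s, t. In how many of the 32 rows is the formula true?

8

p | q | r | s | t | φ
- | - | - | - | - | -
0 | 0 | 0 | 0 | 0 | 0
0 | 0 | 0 | 0 | 1 | 0
0 | 0 | 0 | 1 | 0 | 0
0 | 0 | 0 | 1 | 1 | 0
0 | 0 | 1 | 0 | 0 | 0
0 | 0 | 1 | 0 | 1 | 0
0 | 0 | 1 | 1 | 0 | 0
0 | 0 | 1 | 1 | 1 | 0
0 | 1 | 0 | 0 | 0 | 0
0 | 1 | 0 | 0 | 1 | 1
0 | 1 | 0 | 1 | 0 | 0
0 | 1 | 0 | 1 | 1 | 1
0 | 1 | 1 | 0 | 0 | 0
0 | 1 | 1 | 0 | 1 | 0
0 | 1 | 1 | 1 | 0 | 0
0 | 1 | 1 | 1 | 1 | 1
1 | 0 | 0 | 0 | 0 | 0
1 | 0 | 0 | 0 | 1 | 0
1 | 0 | 0 | 1 | 0 | 0
1 | 0 | 0 | 1 | 1 | 1
1 | 0 | 1 | 0 | 0 | 0
1 | 0 | 1 | 0 | 1 | 0
1 | 0 | 1 | 1 | 0 | 0
1 | 0 | 1 | 1 | 1 | 1
1 | 1 | 0 | 0 | 0 | 0
1 | 1 | 0 | 0 | 1 | 1
1 | 1 | 0 | 1 | 0 | 0
1 | 1 | 0 | 1 | 1 | 0
1 | 1 | 1 | 0 | 0 | 0
1 | 1 | 1 | 0 | 1 | 1
1 | 1 | 1 | 1 | 0 | 0
1 | 1 | 1 | 1 | 1 | 1
The formula is true on 8 of the 32 rows.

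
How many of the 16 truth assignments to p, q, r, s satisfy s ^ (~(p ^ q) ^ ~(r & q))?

p | q | r | s || (s ^ (~(p ^ q) ^ ~(r & q)))
F | F | F | F ||              F             
F | F | F | T ||              T             
F | F | T | F ||              F             
F | F | T | T ||              T             
F | T | F | F ||              T             
F | T | F | T ||              F             
F | T | T | F ||              F             
F | T | T | T ||              T             
T | F | F | F ||              T             
T | F | F | T ||              F             
T | F | T | F ||              T             
T | F | T | T ||              F             
T | T | F | F ||              F             
T | T | F | T ||              T             
T | T | T | F ||              T             
T | T | T | T ||              F             
The formula is true on 8 of the 16 rows.

8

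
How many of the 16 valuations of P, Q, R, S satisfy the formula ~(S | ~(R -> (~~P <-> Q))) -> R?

12

P | Q | R | S | φ
- | - | - | - | -
T | T | T | T | T
T | T | T | F | T
T | T | F | T | T
T | T | F | F | F
T | F | T | T | T
T | F | T | F | T
T | F | F | T | T
T | F | F | F | F
F | T | T | T | T
F | T | T | F | T
F | T | F | T | T
F | T | F | F | F
F | F | T | T | T
F | F | T | F | T
F | F | F | T | T
F | F | F | F | F
The formula is true on 12 of the 16 rows.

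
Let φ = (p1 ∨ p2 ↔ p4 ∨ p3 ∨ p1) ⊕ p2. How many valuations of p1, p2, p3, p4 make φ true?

6

p1  p2  p3  p4  |  (p1 ∨ p2)  (p4 ∨ p3 ∨ p1)  ((p1 ∨ p2) ↔ (p4 ∨ p3 ∨ p1))  (((p1 ∨ p2) ↔ (p4 ∨ p3 ∨ p1)) ⊕ p2)
T   T   T   T   |      T            T                      T                                 F                 
T   T   T   F   |      T            T                      T                                 F                 
T   T   F   T   |      T            T                      T                                 F                 
T   T   F   F   |      T            T                      T                                 F                 
T   F   T   T   |      T            T                      T                                 T                 
T   F   T   F   |      T            T                      T                                 T                 
T   F   F   T   |      T            T                      T                                 T                 
T   F   F   F   |      T            T                      T                                 T                 
F   T   T   T   |      T            T                      T                                 F                 
F   T   T   F   |      T            T                      T                                 F                 
F   T   F   T   |      T            T                      T                                 F                 
F   T   F   F   |      T            F                      F                                 T                 
F   F   T   T   |      F            T                      F                                 F                 
F   F   T   F   |      F            T                      F                                 F                 
F   F   F   T   |      F            T                      F                                 F                 
F   F   F   F   |      F            F                      T                                 T                 
The formula is true on 6 of the 16 rows.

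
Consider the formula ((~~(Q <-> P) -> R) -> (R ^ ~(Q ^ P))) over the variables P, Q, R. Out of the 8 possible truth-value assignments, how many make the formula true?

P | Q | R | (Q <-> P) | ~(Q <-> P) | ~~(Q <-> P) | (~~(Q <-> P) -> R) | (Q ^ P) | ~(Q ^ P) | (R ^ ~(Q ^ P)) | φ
- | - | - | --------- | ---------- | ----------- | ------------------ | ------- | -------- | -------------- | -
F | F | F |     T     |     F      |      T      |         F          |    F    |    T     |       T        | T
F | F | T |     T     |     F      |      T      |         T          |    F    |    T     |       F        | F
F | T | F |     F     |     T      |      F      |         T          |    T    |    F     |       F        | F
F | T | T |     F     |     T      |      F      |         T          |    T    |    F     |       T        | T
T | F | F |     F     |     T      |      F      |         T          |    T    |    F     |       F        | F
T | F | T |     F     |     T      |      F      |         T          |    T    |    F     |       T        | T
T | T | F |     T     |     F      |      T      |         F          |    F    |    T     |       T        | T
T | T | T |     T     |     F      |      T      |         T          |    F    |    T     |       F        | F
The formula is true on 4 of the 8 rows.

4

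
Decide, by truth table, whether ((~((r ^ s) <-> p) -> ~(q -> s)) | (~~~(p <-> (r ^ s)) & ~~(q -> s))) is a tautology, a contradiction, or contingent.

tautology

p | q | r | s | φ
- | - | - | - | -
1 | 1 | 1 | 1 | 1
1 | 1 | 1 | 0 | 1
1 | 1 | 0 | 1 | 1
1 | 1 | 0 | 0 | 1
1 | 0 | 1 | 1 | 1
1 | 0 | 1 | 0 | 1
1 | 0 | 0 | 1 | 1
1 | 0 | 0 | 0 | 1
0 | 1 | 1 | 1 | 1
0 | 1 | 1 | 0 | 1
0 | 1 | 0 | 1 | 1
0 | 1 | 0 | 0 | 1
0 | 0 | 1 | 1 | 1
0 | 0 | 1 | 0 | 1
0 | 0 | 0 | 1 | 1
0 | 0 | 0 | 0 | 1
Every row is 1, so the formula is a tautology.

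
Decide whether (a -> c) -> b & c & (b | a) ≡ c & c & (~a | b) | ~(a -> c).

  a      b      c    |    φ      ψ  
False  False  False  |  False  False
False  False   True  |  False   True
False   True  False  |  False  False
False   True   True  |   True   True
 True  False  False  |   True   True
 True  False   True  |  False  False
 True   True  False  |   True   True
 True   True   True  |   True   True
The columns differ at a=False, b=False, c=True (φ=False, ψ=True), so they are not equivalent.

not equivalent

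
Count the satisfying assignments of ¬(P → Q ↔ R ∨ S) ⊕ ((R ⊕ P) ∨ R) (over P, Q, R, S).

P  Q  R  S  |  (P → Q)  (R ∨ S)  ((P → Q) ↔ (R ∨ S))  ¬((P → Q) ↔ (R ∨ S))  (R ⊕ P)  ((R ⊕ P) ∨ R)  φ
0  0  0  0  |     1        0              0                    1               0           0        1
0  0  0  1  |     1        1              1                    0               0           0        0
0  0  1  0  |     1        1              1                    0               1           1        1
0  0  1  1  |     1        1              1                    0               1           1        1
0  1  0  0  |     1        0              0                    1               0           0        1
0  1  0  1  |     1        1              1                    0               0           0        0
0  1  1  0  |     1        1              1                    0               1           1        1
0  1  1  1  |     1        1              1                    0               1           1        1
1  0  0  0  |     0        0              1                    0               1           1        1
1  0  0  1  |     0        1              0                    1               1           1        0
1  0  1  0  |     0        1              0                    1               0           1        0
1  0  1  1  |     0        1              0                    1               0           1        0
1  1  0  0  |     1        0              0                    1               1           1        0
1  1  0  1  |     1        1              1                    0               1           1        1
1  1  1  0  |     1        1              1                    0               0           1        1
1  1  1  1  |     1        1              1                    0               0           1        1
The formula is true on 10 of the 16 rows.

10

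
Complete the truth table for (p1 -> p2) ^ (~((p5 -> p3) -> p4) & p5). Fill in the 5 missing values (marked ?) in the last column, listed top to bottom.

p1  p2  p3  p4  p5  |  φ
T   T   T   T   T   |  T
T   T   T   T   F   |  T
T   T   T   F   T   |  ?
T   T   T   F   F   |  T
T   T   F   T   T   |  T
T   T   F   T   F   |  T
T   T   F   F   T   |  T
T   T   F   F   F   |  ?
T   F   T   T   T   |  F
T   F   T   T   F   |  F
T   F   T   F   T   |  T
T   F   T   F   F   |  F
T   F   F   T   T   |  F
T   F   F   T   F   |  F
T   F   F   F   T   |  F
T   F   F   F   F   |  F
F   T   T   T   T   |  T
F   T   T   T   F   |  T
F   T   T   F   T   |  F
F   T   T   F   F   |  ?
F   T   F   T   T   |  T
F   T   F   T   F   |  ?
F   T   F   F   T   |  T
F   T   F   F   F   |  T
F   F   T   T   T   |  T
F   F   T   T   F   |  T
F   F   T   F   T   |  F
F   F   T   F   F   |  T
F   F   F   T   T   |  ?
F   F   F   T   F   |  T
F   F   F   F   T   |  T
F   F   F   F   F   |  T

Row p1=T, p2=T, p3=T, p4=F, p5=T: (p1 -> p2) = T, (~((p5 -> p3) -> p4) & p5) = T, so the formula = F.
Row p1=T, p2=T, p3=F, p4=F, p5=F: (p1 -> p2) = T, (~((p5 -> p3) -> p4) & p5) = F, so the formula = T.
Row p1=F, p2=T, p3=T, p4=F, p5=F: (p1 -> p2) = T, (~((p5 -> p3) -> p4) & p5) = F, so the formula = T.
Row p1=F, p2=T, p3=F, p4=T, p5=F: (p1 -> p2) = T, (~((p5 -> p3) -> p4) & p5) = F, so the formula = T.
Row p1=F, p2=F, p3=F, p4=T, p5=T: (p1 -> p2) = T, (~((p5 -> p3) -> p4) & p5) = F, so the formula = T.

F, T, T, T, T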